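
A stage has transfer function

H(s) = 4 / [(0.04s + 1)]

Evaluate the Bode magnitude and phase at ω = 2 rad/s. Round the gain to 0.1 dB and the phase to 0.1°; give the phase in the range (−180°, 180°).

At ω = 2 rad/s:
pole (1 + j2·0.04) = 1 + j0.08 → |·| ≈ 1.0032, ∠ ≈ 4.57°
|H| = 4 · 1 / (1.0032) ≈ 3.9872
Gain = 20 log₁₀(3.9872) ≈ 12.01 dB
∠H = (0°) − (4.57°) = -4.57°

12.0 dB, -4.6°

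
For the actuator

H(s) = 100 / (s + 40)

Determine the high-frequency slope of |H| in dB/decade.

-20 dB/decade

Each pole contributes −20 dB/decade at high frequency; each zero contributes +20 dB/decade.
Net: 0 zero(s) − 1 pole(s) → -20 dB/decade.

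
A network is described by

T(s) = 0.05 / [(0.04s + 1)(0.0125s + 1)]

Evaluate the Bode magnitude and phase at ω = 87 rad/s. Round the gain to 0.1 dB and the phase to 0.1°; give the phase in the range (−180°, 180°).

At ω = 87 rad/s:
pole (1 + j87·0.04) = 1 + j3.48 → |·| ≈ 3.6208, ∠ ≈ 73.97°
pole (1 + j87·0.0125) = 1 + j1.0875 → |·| ≈ 1.4774, ∠ ≈ 47.40°
|T| = 0.05 · 1 / (3.6208 · 1.4774) ≈ 0.0093469
Gain = 20 log₁₀(0.0093469) ≈ -40.59 dB
∠T = (0°) − (73.97° + 47.40°) = -121.37°

-40.6 dB, -121.4°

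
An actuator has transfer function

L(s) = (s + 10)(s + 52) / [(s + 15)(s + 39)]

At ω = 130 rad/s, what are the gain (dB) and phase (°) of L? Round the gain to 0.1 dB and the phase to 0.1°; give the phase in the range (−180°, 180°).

0.2 dB, -2.9°

At s = jω = j130:
zero (s+10): 10 + j130 → |·| = √(10²+130²) = √17000 ≈ 130.38, ∠ = arctan(130/10) ≈ 85.60°
zero (s+52): 52 + j130 → |·| = √(52²+130²) = √19604 ≈ 140.01, ∠ = arctan(130/52) ≈ 68.20°
pole (s+15): 15 + j130 → |·| = √(15²+130²) = √17125 ≈ 130.86, ∠ = arctan(130/15) ≈ 83.42°
pole (s+39): 39 + j130 → |·| = √(39²+130²) = √18421 ≈ 135.72, ∠ = arctan(130/39) ≈ 73.30°
|L| = 1 · 18255 / 17760 ≈ 1.0279
Gain = 20 log₁₀(1.0279) ≈ 0.24 dB
∠L = 153.80° − 156.72° = -2.92°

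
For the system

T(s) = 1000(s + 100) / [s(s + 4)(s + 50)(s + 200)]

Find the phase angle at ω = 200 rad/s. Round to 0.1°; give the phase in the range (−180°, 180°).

At s = jω = j200:
zero (s+100): 100 + j200 → |·| = √(100²+200²) = √50000 ≈ 223.61, ∠ = arctan(200/100) ≈ 63.43°
pole (s+4): 4 + j200 → |·| = √(4²+200²) = √40016 ≈ 200.04, ∠ = arctan(200/4) ≈ 88.85°
pole (s+50): 50 + j200 → |·| = √(50²+200²) = √42500 ≈ 206.16, ∠ = arctan(200/50) ≈ 75.96°
pole (s+200): 200 + j200 → |·| = √(200²+200²) = √80000 ≈ 282.84, ∠ = arctan(200/200) ≈ 45.00°
pole at origin: |s| = 200, ∠ = 90.00° (in denominator)
∠T = 63.43° − 299.81° = -236.38° ≡ 123.62° (principal value)

123.6°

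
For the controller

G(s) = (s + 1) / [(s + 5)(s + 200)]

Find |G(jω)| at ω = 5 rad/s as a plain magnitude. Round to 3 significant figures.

At s = jω = j5:
zero (s+1): 1 + j5 → |·| = √(1²+5²) = √26 ≈ 5.099, ∠ = arctan(5/1) ≈ 78.69°
pole (s+5): 5 + j5 → |·| = √(5²+5²) = √50 ≈ 7.0711, ∠ = arctan(5/5) ≈ 45.00°
pole (s+200): 200 + j5 → |·| = √(200²+5²) = √40025 ≈ 200.06, ∠ = arctan(5/200) ≈ 1.43°
|G| = 1 · 5.099 / 1414.6 ≈ 0.0036046

0.00360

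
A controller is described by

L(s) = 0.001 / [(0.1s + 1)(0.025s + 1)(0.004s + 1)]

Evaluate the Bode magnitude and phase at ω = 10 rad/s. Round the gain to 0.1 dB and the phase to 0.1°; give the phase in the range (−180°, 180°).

-63.3 dB, -61.3°

At ω = 10 rad/s:
pole (1 + j10·0.1) = 1 + j1 → |·| ≈ 1.4142, ∠ ≈ 45.00°
pole (1 + j10·0.025) = 1 + j0.25 → |·| ≈ 1.0308, ∠ ≈ 14.04°
pole (1 + j10·0.004) = 1 + j0.04 → |·| ≈ 1.0008, ∠ ≈ 2.29°
|L| = 0.001 · 1 / (1.4142 · 1.0308 · 1.0008) ≈ 0.00068544
Gain = 20 log₁₀(0.00068544) ≈ -63.28 dB
∠L = (0°) − (45.00° + 14.04° + 2.29°) = -61.33°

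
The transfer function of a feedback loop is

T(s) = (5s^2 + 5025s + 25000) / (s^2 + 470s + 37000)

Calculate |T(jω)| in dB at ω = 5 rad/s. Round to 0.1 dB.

-0.4 dB

Substitute s = j5:
Numerator: 5(j5)^2 + 5025(j5) + 25000 = 24875 + j25125
Denominator: (j5)^2 + 470(j5) + 37000 = 36975 + j2350
|N| = √(24875² + 25125²) ≈ 35356, ∠N ≈ 45.29°
|D| = √(36975² + 2350²) ≈ 37050, ∠D ≈ 3.64°
|T| = 35356 / 37050 ≈ 0.95428
Gain = 20 log₁₀(0.95428) ≈ -0.41 dB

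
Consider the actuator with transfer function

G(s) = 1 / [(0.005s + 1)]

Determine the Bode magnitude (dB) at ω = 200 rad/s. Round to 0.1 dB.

At ω = 200 rad/s:
pole (1 + j200·0.005) = 1 + j1 → |·| ≈ 1.4142, ∠ ≈ 45.00°
|G| = 1 · 1 / (1.4142) ≈ 0.70711
Gain = 20 log₁₀(0.70711) ≈ -3.01 dB

-3.0 dB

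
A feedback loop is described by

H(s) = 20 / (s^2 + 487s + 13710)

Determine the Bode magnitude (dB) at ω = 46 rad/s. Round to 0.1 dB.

-62.0 dB

Substitute s = j46:
Numerator: 20 = 20 + j0
Denominator: (j46)^2 + 487(j46) + 13710 = 11594 + j22402
|N| = √(20² + 0²) ≈ 20, ∠N ≈ 0.00°
|D| = √(11594² + 22402²) ≈ 25224, ∠D ≈ 62.64°
|H| = 20 / 25224 ≈ 0.0007929
Gain = 20 log₁₀(0.0007929) ≈ -62.02 dB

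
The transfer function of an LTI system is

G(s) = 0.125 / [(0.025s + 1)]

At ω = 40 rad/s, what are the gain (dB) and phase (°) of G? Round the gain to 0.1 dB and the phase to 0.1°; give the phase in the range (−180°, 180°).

At ω = 40 rad/s:
pole (1 + j40·0.025) = 1 + j1 → |·| ≈ 1.4142, ∠ ≈ 45.00°
|G| = 0.125 · 1 / (1.4142) ≈ 0.088389
Gain = 20 log₁₀(0.088389) ≈ -21.07 dB
∠G = (0°) − (45.00°) = -45.00°

-21.1 dB, -45.0°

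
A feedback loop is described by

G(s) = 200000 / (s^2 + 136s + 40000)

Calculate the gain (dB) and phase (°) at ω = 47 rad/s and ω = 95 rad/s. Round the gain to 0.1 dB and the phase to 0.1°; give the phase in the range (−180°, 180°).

ω = 47: 14.4 dB, -9.6°; ω = 95: 15.5 dB, -22.6°

At s = jω = j47:
quadratic: (j47)² + 136·j47 + 40000 = 37791 + j6392 → |·| ≈ 38328, ∠ ≈ 9.60°
|G| = 200000 / 38328 ≈ 5.2181
Gain = 20 log₁₀(5.2181) ≈ 14.35 dB
∠G = 0.00° − 9.60° = -9.60°

At s = jω = j95:
quadratic: (j95)² + 136·j95 + 40000 = 30975 + j12920 → |·| ≈ 33562, ∠ ≈ 22.64°
|G| = 200000 / 33562 ≈ 5.9591
Gain = 20 log₁₀(5.9591) ≈ 15.50 dB
∠G = 0.00° − 22.64° = -22.64°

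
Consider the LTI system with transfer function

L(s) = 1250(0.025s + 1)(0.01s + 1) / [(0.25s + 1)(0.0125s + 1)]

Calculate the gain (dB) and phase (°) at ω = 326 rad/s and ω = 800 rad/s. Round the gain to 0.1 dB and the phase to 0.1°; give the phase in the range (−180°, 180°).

ω = 326: 40.2 dB, -9.6°; ω = 800: 40.0 dB, -4.0°

At ω = 326 rad/s:
zero (1 + j326·0.025) = 1 + j8.15 → |·| ≈ 8.2111, ∠ ≈ 83.00°
zero (1 + j326·0.01) = 1 + j3.26 → |·| ≈ 3.4099, ∠ ≈ 72.95°
pole (1 + j326·0.25) = 1 + j81.5 → |·| ≈ 81.506, ∠ ≈ 89.30°
pole (1 + j326·0.0125) = 1 + j4.075 → |·| ≈ 4.1959, ∠ ≈ 76.21°
|L| = 1250 · 8.2111 · 3.4099 / (81.506 · 4.1959) ≈ 102.34
Gain = 20 log₁₀(102.34) ≈ 40.20 dB
∠L = (83.00° + 72.95°) − (89.30° + 76.21°) = -9.56°

At ω = 800 rad/s:
zero (1 + j800·0.025) = 1 + j20 → |·| ≈ 20.025, ∠ ≈ 87.14°
zero (1 + j800·0.01) = 1 + j8 → |·| ≈ 8.0623, ∠ ≈ 82.87°
pole (1 + j800·0.25) = 1 + j200 → |·| ≈ 200, ∠ ≈ 89.71°
pole (1 + j800·0.0125) = 1 + j10 → |·| ≈ 10.05, ∠ ≈ 84.29°
|L| = 1250 · 20.025 · 8.0623 / (200 · 10.05) ≈ 100.4
Gain = 20 log₁₀(100.4) ≈ 40.03 dB
∠L = (87.14° + 82.87°) − (89.71° + 84.29°) = -3.99°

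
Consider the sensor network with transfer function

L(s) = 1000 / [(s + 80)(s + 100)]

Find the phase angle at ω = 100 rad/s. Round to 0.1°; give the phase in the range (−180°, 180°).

-96.3°

At s = jω = j100:
pole (s+80): 80 + j100 → |·| = √(80²+100²) = √16400 ≈ 128.06, ∠ = arctan(100/80) ≈ 51.34°
pole (s+100): 100 + j100 → |·| = √(100²+100²) = √20000 ≈ 141.42, ∠ = arctan(100/100) ≈ 45.00°
∠L = 0.00° − 96.34° = -96.34°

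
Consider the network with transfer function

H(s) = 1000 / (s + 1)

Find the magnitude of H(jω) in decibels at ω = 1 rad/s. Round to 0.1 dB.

57.0 dB

Substitute s = j1:
Numerator: 1000 = 1000 + j0
Denominator: (j1) + 1 = 1 + j1
|N| = √(1000² + 0²) ≈ 1000, ∠N ≈ 0.00°
|D| = √(1² + 1²) ≈ 1.4142, ∠D ≈ 45.00°
|H| = 1000 / 1.4142 ≈ 707.11
Gain = 20 log₁₀(707.11) ≈ 56.99 dB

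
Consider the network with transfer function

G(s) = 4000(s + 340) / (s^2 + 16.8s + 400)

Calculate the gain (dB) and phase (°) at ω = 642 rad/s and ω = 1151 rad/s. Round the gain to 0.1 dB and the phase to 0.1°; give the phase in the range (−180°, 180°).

At s = jω = j642:
zero (s+340): 340 + j642 → |·| = √(340²+642²) = √527764 ≈ 726.47, ∠ = arctan(642/340) ≈ 62.09°
quadratic: (j642)² + 16.8·j642 + 400 = -411764 + j10785.6 → |·| ≈ 4.1191e+05, ∠ ≈ 178.50°
|G| = 4000 · 726.47 / 4.1191e+05 ≈ 7.0546
Gain = 20 log₁₀(7.0546) ≈ 16.97 dB
∠G = 62.09° − 178.50° = -116.41°

At s = jω = j1151:
zero (s+340): 340 + j1151 → |·| = √(340²+1151²) = √1440401 ≈ 1200.2, ∠ = arctan(1151/340) ≈ 73.54°
quadratic: (j1151)² + 16.8·j1151 + 400 = -1324401 + j19336.8 → |·| ≈ 1.3245e+06, ∠ ≈ 179.16°
|G| = 4000 · 1200.2 / 1.3245e+06 ≈ 3.6246
Gain = 20 log₁₀(3.6246) ≈ 11.19 dB
∠G = 73.54° − 179.16° = -105.62°

ω = 642: 17.0 dB, -116.4°; ω = 1151: 11.2 dB, -105.6°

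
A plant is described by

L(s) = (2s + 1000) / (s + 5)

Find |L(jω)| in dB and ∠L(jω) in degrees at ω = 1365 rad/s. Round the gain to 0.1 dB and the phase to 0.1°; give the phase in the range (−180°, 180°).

6.6 dB, -19.9°

Substitute s = j1365:
Numerator: 2(j1365) + 1000 = 1000 + j2730
Denominator: (j1365) + 5 = 5 + j1365
|N| = √(1000² + 2730²) ≈ 2907.4, ∠N ≈ 69.88°
|D| = √(5² + 1365²) ≈ 1365, ∠D ≈ 89.79°
|L| = 2907.4 / 1365 ≈ 2.13
Gain = 20 log₁₀(2.13) ≈ 6.57 dB
∠L = 69.88° − 89.79° = -19.91°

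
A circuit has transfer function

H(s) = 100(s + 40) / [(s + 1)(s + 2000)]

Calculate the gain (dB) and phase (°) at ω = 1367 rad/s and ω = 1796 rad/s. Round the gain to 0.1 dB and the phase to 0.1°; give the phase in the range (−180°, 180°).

ω = 1367: -27.7 dB, -36.0°; ω = 1796: -28.6 dB, -43.2°

At s = jω = j1367:
zero (s+40): 40 + j1367 → |·| = √(40²+1367²) = √1870289 ≈ 1367.6, ∠ = arctan(1367/40) ≈ 88.32°
pole (s+1): 1 + j1367 → |·| = √(1²+1367²) = √1868690 ≈ 1367, ∠ = arctan(1367/1) ≈ 89.96°
pole (s+2000): 2000 + j1367 → |·| = √(2000²+1367²) = √5868689 ≈ 2422.5, ∠ = arctan(1367/2000) ≈ 34.35°
|H| = 100 · 1367.6 / 3.3116e+06 ≈ 0.041297
Gain = 20 log₁₀(0.041297) ≈ -27.68 dB
∠H = 88.32° − 124.31° = -35.99°

At s = jω = j1796:
zero (s+40): 40 + j1796 → |·| = √(40²+1796²) = √3227216 ≈ 1796.4, ∠ = arctan(1796/40) ≈ 88.72°
pole (s+1): 1 + j1796 → |·| = √(1²+1796²) = √3225617 ≈ 1796, ∠ = arctan(1796/1) ≈ 89.97°
pole (s+2000): 2000 + j1796 → |·| = √(2000²+1796²) = √7225616 ≈ 2688.1, ∠ = arctan(1796/2000) ≈ 41.92°
|H| = 100 · 1796.4 / 4.8278e+06 ≈ 0.037209
Gain = 20 log₁₀(0.037209) ≈ -28.59 dB
∠H = 88.72° − 131.89° = -43.17°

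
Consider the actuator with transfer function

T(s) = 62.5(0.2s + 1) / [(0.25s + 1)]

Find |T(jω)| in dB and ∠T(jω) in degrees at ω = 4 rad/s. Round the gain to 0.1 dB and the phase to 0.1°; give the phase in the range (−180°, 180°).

At ω = 4 rad/s:
zero (1 + j4·0.2) = 1 + j0.8 → |·| ≈ 1.2806, ∠ ≈ 38.66°
pole (1 + j4·0.25) = 1 + j1 → |·| ≈ 1.4142, ∠ ≈ 45.00°
|T| = 62.5 · 1.2806 / (1.4142) ≈ 56.596
Gain = 20 log₁₀(56.596) ≈ 35.06 dB
∠T = (38.66°) − (45.00°) = -6.34°

35.1 dB, -6.3°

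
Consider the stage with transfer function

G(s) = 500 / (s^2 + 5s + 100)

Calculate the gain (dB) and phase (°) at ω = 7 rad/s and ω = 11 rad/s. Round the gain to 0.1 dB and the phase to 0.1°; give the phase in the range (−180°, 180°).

ω = 7: 18.2 dB, -34.5°; ω = 11: 18.6 dB, -110.9°

At s = jω = j7:
quadratic: (j7)² + 5·j7 + 100 = 51 + j35 → |·| ≈ 61.855, ∠ ≈ 34.46°
|G| = 500 / 61.855 ≈ 8.0834
Gain = 20 log₁₀(8.0834) ≈ 18.15 dB
∠G = 0.00° − 34.46° = -34.46°

At s = jω = j11:
quadratic: (j11)² + 5·j11 + 100 = -21 + j55 → |·| ≈ 58.873, ∠ ≈ 110.90°
|G| = 500 / 58.873 ≈ 8.4929
Gain = 20 log₁₀(8.4929) ≈ 18.58 dB
∠G = 0.00° − 110.90° = -110.90°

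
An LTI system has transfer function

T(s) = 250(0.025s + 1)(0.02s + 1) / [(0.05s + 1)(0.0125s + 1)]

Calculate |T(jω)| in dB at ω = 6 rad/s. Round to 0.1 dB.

At ω = 6 rad/s:
zero (1 + j6·0.025) = 1 + j0.15 → |·| ≈ 1.0112, ∠ ≈ 8.53°
zero (1 + j6·0.02) = 1 + j0.12 → |·| ≈ 1.0072, ∠ ≈ 6.84°
pole (1 + j6·0.05) = 1 + j0.3 → |·| ≈ 1.044, ∠ ≈ 16.70°
pole (1 + j6·0.0125) = 1 + j0.075 → |·| ≈ 1.0028, ∠ ≈ 4.29°
|T| = 250 · 1.0112 · 1.0072 / (1.044 · 1.0028) ≈ 243.21
Gain = 20 log₁₀(243.21) ≈ 47.72 dB

47.7 dB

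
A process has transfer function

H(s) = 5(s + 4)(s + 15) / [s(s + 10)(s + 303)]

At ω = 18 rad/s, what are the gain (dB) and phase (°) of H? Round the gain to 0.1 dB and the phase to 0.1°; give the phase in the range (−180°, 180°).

-34.3 dB, -26.7°

At s = jω = j18:
zero (s+4): 4 + j18 → |·| = √(4²+18²) = √340 ≈ 18.439, ∠ = arctan(18/4) ≈ 77.47°
zero (s+15): 15 + j18 → |·| = √(15²+18²) = √549 ≈ 23.431, ∠ = arctan(18/15) ≈ 50.19°
pole (s+10): 10 + j18 → |·| = √(10²+18²) = √424 ≈ 20.591, ∠ = arctan(18/10) ≈ 60.95°
pole (s+303): 303 + j18 → |·| = √(303²+18²) = √92133 ≈ 303.53, ∠ = arctan(18/303) ≈ 3.40°
pole at origin: |s| = 18, ∠ = 90.00° (in denominator)
|H| = 5 · 432.04 / 1.125e+05 ≈ 0.019202
Gain = 20 log₁₀(0.019202) ≈ -34.33 dB
∠H = 127.66° − 154.35° = -26.69°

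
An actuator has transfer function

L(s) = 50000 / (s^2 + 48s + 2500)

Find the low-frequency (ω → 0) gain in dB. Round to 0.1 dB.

L(0) = 50000 / 2500 = 20
20 log₁₀(20) ≈ 26.02 dB

26.0 dB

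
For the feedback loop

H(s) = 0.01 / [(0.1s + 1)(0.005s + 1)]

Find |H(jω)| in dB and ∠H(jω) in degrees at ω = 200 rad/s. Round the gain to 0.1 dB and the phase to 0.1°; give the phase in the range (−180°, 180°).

-69.0 dB, -132.1°

At ω = 200 rad/s:
pole (1 + j200·0.1) = 1 + j20 → |·| ≈ 20.025, ∠ ≈ 87.14°
pole (1 + j200·0.005) = 1 + j1 → |·| ≈ 1.4142, ∠ ≈ 45.00°
|H| = 0.01 · 1 / (20.025 · 1.4142) ≈ 0.00035312
Gain = 20 log₁₀(0.00035312) ≈ -69.04 dB
∠H = (0°) − (87.14° + 45.00°) = -132.14°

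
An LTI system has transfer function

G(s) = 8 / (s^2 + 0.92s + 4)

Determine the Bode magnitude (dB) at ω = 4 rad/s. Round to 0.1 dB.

-3.9 dB

At s = jω = j4:
quadratic: (j4)² + 0.92·j4 + 4 = -12 + j3.68 → |·| ≈ 12.552, ∠ ≈ 162.95°
|G| = 8 / 12.552 ≈ 0.63735
Gain = 20 log₁₀(0.63735) ≈ -3.91 dB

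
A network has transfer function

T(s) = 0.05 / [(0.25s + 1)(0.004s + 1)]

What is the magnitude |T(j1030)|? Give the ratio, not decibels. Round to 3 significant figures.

At ω = 1030 rad/s:
pole (1 + j1030·0.25) = 1 + j257.5 → |·| ≈ 257.5, ∠ ≈ 89.78°
pole (1 + j1030·0.004) = 1 + j4.12 → |·| ≈ 4.2396, ∠ ≈ 76.36°
|T| = 0.05 · 1 / (257.5 · 4.2396) ≈ 4.58e-05

4.58e-05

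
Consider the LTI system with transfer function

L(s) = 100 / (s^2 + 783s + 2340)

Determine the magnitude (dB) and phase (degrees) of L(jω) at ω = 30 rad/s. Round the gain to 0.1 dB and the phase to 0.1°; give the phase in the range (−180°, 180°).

-47.4 dB, -86.5°

Substitute s = j30:
Numerator: 100 = 100 + j0
Denominator: (j30)^2 + 783(j30) + 2340 = 1440 + j23490
|N| = √(100² + 0²) ≈ 100, ∠N ≈ 0.00°
|D| = √(1440² + 23490²) ≈ 23534, ∠D ≈ 86.49°
|L| = 100 / 23534 ≈ 0.0042492
Gain = 20 log₁₀(0.0042492) ≈ -47.43 dB
∠L = 0.00° − 86.49° = -86.49°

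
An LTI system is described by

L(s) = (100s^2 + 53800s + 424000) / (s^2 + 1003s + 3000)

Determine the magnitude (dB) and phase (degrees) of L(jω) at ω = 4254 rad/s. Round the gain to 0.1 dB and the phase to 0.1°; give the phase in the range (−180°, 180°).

Substitute s = j4254:
Numerator: 100(j4254)^2 + 53800(j4254) + 424000 = -1809227600 + j228865200
Denominator: (j4254)^2 + 1003(j4254) + 3000 = -18093516 + j4266762
|N| = √(1809227600² + 228865200²) ≈ 1.8236e+09, ∠N ≈ 172.79°
|D| = √(18093516² + 4266762²) ≈ 1.859e+07, ∠D ≈ 166.73°
|L| = 1.8236e+09 / 1.859e+07 ≈ 98.096
Gain = 20 log₁₀(98.096) ≈ 39.83 dB
∠L = 172.79° − 166.73° = 6.06°

39.8 dB, 6.1°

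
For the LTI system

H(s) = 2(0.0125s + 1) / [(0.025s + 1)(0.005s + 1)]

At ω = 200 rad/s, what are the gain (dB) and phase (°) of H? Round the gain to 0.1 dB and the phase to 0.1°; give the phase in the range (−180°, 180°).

At ω = 200 rad/s:
zero (1 + j200·0.0125) = 1 + j2.5 → |·| ≈ 2.6926, ∠ ≈ 68.20°
pole (1 + j200·0.025) = 1 + j5 → |·| ≈ 5.099, ∠ ≈ 78.69°
pole (1 + j200·0.005) = 1 + j1 → |·| ≈ 1.4142, ∠ ≈ 45.00°
|H| = 2 · 2.6926 / (5.099 · 1.4142) ≈ 0.7468
Gain = 20 log₁₀(0.7468) ≈ -2.54 dB
∠H = (68.20°) − (78.69° + 45.00°) = -55.49°

-2.5 dB, -55.5°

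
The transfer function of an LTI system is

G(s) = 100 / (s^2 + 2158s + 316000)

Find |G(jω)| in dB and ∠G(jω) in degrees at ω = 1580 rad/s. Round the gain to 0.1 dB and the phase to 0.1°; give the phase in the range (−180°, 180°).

Substitute s = j1580:
Numerator: 100 = 100 + j0
Denominator: (j1580)^2 + 2158(j1580) + 316000 = -2180400 + j3409640
|N| = √(100² + 0²) ≈ 100, ∠N ≈ 0.00°
|D| = √(2180400² + 3409640²) ≈ 4.0472e+06, ∠D ≈ 122.60°
|G| = 100 / 4.0472e+06 ≈ 2.4708e-05
Gain = 20 log₁₀(2.4708e-05) ≈ -92.14 dB
∠G = 0.00° − 122.60° = -122.60°

-92.1 dB, -122.6°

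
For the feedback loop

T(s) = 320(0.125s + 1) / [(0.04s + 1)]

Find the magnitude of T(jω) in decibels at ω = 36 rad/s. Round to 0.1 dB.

At ω = 36 rad/s:
zero (1 + j36·0.125) = 1 + j4.5 → |·| ≈ 4.6098, ∠ ≈ 77.47°
pole (1 + j36·0.04) = 1 + j1.44 → |·| ≈ 1.7532, ∠ ≈ 55.22°
|T| = 320 · 4.6098 / (1.7532) ≈ 841.4
Gain = 20 log₁₀(841.4) ≈ 58.50 dB

58.5 dB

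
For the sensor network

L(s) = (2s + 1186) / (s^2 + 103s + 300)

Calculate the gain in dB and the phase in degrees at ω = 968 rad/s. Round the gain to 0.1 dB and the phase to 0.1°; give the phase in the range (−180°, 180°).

Substitute s = j968:
Numerator: 2(j968) + 1186 = 1186 + j1936
Denominator: (j968)^2 + 103(j968) + 300 = -936724 + j99704
|N| = √(1186² + 1936²) ≈ 2270.4, ∠N ≈ 58.51°
|D| = √(936724² + 99704²) ≈ 9.4202e+05, ∠D ≈ 173.92°
|L| = 2270.4 / 9.4202e+05 ≈ 0.0024101
Gain = 20 log₁₀(0.0024101) ≈ -52.36 dB
∠L = 58.51° − 173.92° = -115.41°

-52.4 dB, -115.4°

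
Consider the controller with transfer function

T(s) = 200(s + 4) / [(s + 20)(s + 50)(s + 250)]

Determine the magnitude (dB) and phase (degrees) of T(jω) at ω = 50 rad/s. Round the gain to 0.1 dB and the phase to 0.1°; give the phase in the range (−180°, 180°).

-39.7 dB, -39.1°

At s = jω = j50:
zero (s+4): 4 + j50 → |·| = √(4²+50²) = √2516 ≈ 50.16, ∠ = arctan(50/4) ≈ 85.43°
pole (s+20): 20 + j50 → |·| = √(20²+50²) = √2900 ≈ 53.852, ∠ = arctan(50/20) ≈ 68.20°
pole (s+50): 50 + j50 → |·| = √(50²+50²) = √5000 ≈ 70.711, ∠ = arctan(50/50) ≈ 45.00°
pole (s+250): 250 + j50 → |·| = √(250²+50²) = √65000 ≈ 254.95, ∠ = arctan(50/250) ≈ 11.31°
|T| = 200 · 50.16 / 9.7083e+05 ≈ 0.010333
Gain = 20 log₁₀(0.010333) ≈ -39.72 dB
∠T = 85.43° − 124.51° = -39.08°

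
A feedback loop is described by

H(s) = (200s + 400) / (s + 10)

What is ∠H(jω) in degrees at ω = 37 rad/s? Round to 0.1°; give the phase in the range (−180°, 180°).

Substitute s = j37:
Numerator: 200(j37) + 400 = 400 + j7400
Denominator: (j37) + 10 = 10 + j37
|N| = √(400² + 7400²) ≈ 7410.8, ∠N ≈ 86.91°
|D| = √(10² + 37²) ≈ 38.328, ∠D ≈ 74.88°
∠H = 86.91° − 74.88° = 12.03°

12.0°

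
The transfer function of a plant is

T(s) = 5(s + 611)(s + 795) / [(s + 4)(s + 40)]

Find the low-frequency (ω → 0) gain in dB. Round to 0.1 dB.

T(0) = 5·611·795 / (4·40) ≈ 15180
20 log₁₀(15180) ≈ 83.63 dB

83.6 dB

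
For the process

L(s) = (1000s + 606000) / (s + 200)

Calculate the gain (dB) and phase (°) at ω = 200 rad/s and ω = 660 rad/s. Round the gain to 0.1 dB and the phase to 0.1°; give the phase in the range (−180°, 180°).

ω = 200: 67.1 dB, -26.7°; ω = 660: 62.3 dB, -25.7°

Substitute s = j200:
Numerator: 1000(j200) + 606000 = 606000 + j200000
Denominator: (j200) + 200 = 200 + j200
|N| = √(606000² + 200000²) ≈ 6.3815e+05, ∠N ≈ 18.26°
|D| = √(200² + 200²) ≈ 282.84, ∠D ≈ 45.00°
|L| = 6.3815e+05 / 282.84 ≈ 2256.2
Gain = 20 log₁₀(2256.2) ≈ 67.07 dB
∠L = 18.26° − 45.00° = -26.74°

Substitute s = j660:
Numerator: 1000(j660) + 606000 = 606000 + j660000
Denominator: (j660) + 200 = 200 + j660
|N| = √(606000² + 660000²) ≈ 8.9601e+05, ∠N ≈ 47.44°
|D| = √(200² + 660²) ≈ 689.64, ∠D ≈ 73.14°
|L| = 8.9601e+05 / 689.64 ≈ 1299.2
Gain = 20 log₁₀(1299.2) ≈ 62.27 dB
∠L = 47.44° − 73.14° = -25.70°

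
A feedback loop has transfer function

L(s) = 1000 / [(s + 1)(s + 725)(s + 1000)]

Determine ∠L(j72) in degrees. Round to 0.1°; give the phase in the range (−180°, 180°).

At s = jω = j72:
pole (s+1): 1 + j72 → |·| = √(1²+72²) = √5185 ≈ 72.007, ∠ = arctan(72/1) ≈ 89.20°
pole (s+725): 725 + j72 → |·| = √(725²+72²) = √530809 ≈ 728.57, ∠ = arctan(72/725) ≈ 5.67°
pole (s+1000): 1000 + j72 → |·| = √(1000²+72²) = √1005184 ≈ 1002.6, ∠ = arctan(72/1000) ≈ 4.12°
∠L = 0.00° − 98.99° = -98.99°

-99.0°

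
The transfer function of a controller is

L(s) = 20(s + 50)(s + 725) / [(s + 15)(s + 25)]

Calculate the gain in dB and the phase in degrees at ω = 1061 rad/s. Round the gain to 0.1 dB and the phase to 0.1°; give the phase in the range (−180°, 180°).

At s = jω = j1061:
zero (s+50): 50 + j1061 → |·| = √(50²+1061²) = √1128221 ≈ 1062.2, ∠ = arctan(1061/50) ≈ 87.30°
zero (s+725): 725 + j1061 → |·| = √(725²+1061²) = √1651346 ≈ 1285, ∠ = arctan(1061/725) ≈ 55.65°
pole (s+15): 15 + j1061 → |·| = √(15²+1061²) = √1125946 ≈ 1061.1, ∠ = arctan(1061/15) ≈ 89.19°
pole (s+25): 25 + j1061 → |·| = √(25²+1061²) = √1126346 ≈ 1061.3, ∠ = arctan(1061/25) ≈ 88.65°
|L| = 20 · 1.3649e+06 / 1.1261e+06 ≈ 24.241
Gain = 20 log₁₀(24.241) ≈ 27.69 dB
∠L = 142.95° − 177.84° = -34.89°

27.7 dB, -34.9°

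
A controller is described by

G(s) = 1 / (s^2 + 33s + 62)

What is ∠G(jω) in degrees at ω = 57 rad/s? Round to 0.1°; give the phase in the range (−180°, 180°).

-149.5°

Substitute s = j57:
Numerator: 1 = 1 + j0
Denominator: (j57)^2 + 33(j57) + 62 = -3187 + j1881
|N| = √(1² + 0²) ≈ 1, ∠N ≈ 0.00°
|D| = √(3187² + 1881²) ≈ 3700.7, ∠D ≈ 149.45°
∠G = 0.00° − 149.45° = -149.45°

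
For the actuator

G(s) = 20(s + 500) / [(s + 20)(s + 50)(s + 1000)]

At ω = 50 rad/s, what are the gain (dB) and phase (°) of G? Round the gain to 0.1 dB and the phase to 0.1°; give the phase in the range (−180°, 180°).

At s = jω = j50:
zero (s+500): 500 + j50 → |·| = √(500²+50²) = √252500 ≈ 502.49, ∠ = arctan(50/500) ≈ 5.71°
pole (s+20): 20 + j50 → |·| = √(20²+50²) = √2900 ≈ 53.852, ∠ = arctan(50/20) ≈ 68.20°
pole (s+50): 50 + j50 → |·| = √(50²+50²) = √5000 ≈ 70.711, ∠ = arctan(50/50) ≈ 45.00°
pole (s+1000): 1000 + j50 → |·| = √(1000²+50²) = √1002500 ≈ 1001.2, ∠ = arctan(50/1000) ≈ 2.86°
|G| = 20 · 502.49 / 3.8125e+06 ≈ 0.002636
Gain = 20 log₁₀(0.002636) ≈ -51.58 dB
∠G = 5.71° − 116.06° = -110.35°

-51.6 dB, -110.4°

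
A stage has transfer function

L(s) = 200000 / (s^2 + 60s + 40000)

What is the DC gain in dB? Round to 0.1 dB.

L(0) = 200000 / 40000 = 5
20 log₁₀(5) ≈ 13.98 dB

14.0 dB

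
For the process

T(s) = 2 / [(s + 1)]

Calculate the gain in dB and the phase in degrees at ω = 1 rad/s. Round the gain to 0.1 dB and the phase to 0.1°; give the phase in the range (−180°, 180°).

3.0 dB, -45.0°

At ω = 1 rad/s:
pole (1 + j1·1) = 1 + j1 → |·| ≈ 1.4142, ∠ ≈ 45.00°
|T| = 2 · 1 / (1.4142) ≈ 1.4142
Gain = 20 log₁₀(1.4142) ≈ 3.01 dB
∠T = (0°) − (45.00°) = -45.00°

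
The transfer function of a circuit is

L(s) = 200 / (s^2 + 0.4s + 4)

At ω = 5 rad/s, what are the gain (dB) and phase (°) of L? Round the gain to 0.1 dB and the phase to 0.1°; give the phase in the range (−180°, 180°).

At s = jω = j5:
quadratic: (j5)² + 0.4·j5 + 4 = -21 + j2 → |·| ≈ 21.095, ∠ ≈ 174.56°
|L| = 200 / 21.095 ≈ 9.4809
Gain = 20 log₁₀(9.4809) ≈ 19.54 dB
∠L = 0.00° − 174.56° = -174.56°

19.5 dB, -174.6°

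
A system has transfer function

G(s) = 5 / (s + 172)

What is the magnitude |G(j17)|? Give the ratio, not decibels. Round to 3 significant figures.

0.0289

Substitute s = j17:
Numerator: 5 = 5 + j0
Denominator: (j17) + 172 = 172 + j17
|N| = √(5² + 0²) ≈ 5, ∠N ≈ 0.00°
|D| = √(172² + 17²) ≈ 172.84, ∠D ≈ 5.64°
|G| = 5 / 172.84 ≈ 0.028928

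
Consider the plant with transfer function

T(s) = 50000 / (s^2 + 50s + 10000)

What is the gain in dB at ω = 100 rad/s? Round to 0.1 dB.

20.0 dB

At s = jω = j100:
quadratic: (j100)² + 50·j100 + 10000 = 0 + j5000 → |·| ≈ 5000, ∠ ≈ 90.00°
|T| = 50000 / 5000 ≈ 10
Gain = 20 log₁₀(10) ≈ 20.00 dB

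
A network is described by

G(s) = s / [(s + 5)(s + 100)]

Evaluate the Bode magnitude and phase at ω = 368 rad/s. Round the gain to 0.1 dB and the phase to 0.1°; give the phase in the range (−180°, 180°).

At s = jω = j368:
zero at origin: s = j368 → |·| = 368, ∠ = 90.00°
pole (s+5): 5 + j368 → |·| = √(5²+368²) = √135449 ≈ 368.03, ∠ = arctan(368/5) ≈ 89.22°
pole (s+100): 100 + j368 → |·| = √(100²+368²) = √145424 ≈ 381.34, ∠ = arctan(368/100) ≈ 74.80°
|G| = 1 · 368 / 1.4034e+05 ≈ 0.0026222
Gain = 20 log₁₀(0.0026222) ≈ -51.63 dB
∠G = 90.00° − 164.02° = -74.02°

-51.6 dB, -74.0°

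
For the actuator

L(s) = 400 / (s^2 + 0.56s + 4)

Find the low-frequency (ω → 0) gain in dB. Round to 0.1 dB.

L(0) = 400 / 4 = 100
20 log₁₀(100) ≈ 40.00 dB

40.0 dB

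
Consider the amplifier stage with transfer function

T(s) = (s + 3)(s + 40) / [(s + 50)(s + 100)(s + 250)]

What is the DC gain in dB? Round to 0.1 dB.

T(0) = 1·3·40 / (50·100·250) = 9.6e-05
20 log₁₀(9.6e-05) ≈ -80.35 dB

-80.4 dB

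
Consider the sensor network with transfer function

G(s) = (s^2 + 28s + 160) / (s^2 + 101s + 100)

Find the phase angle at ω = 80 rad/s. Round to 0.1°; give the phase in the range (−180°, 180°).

Substitute s = j80:
Numerator: (j80)^2 + 28(j80) + 160 = -6240 + j2240
Denominator: (j80)^2 + 101(j80) + 100 = -6300 + j8080
|N| = √(6240² + 2240²) ≈ 6629.9, ∠N ≈ 160.25°
|D| = √(6300² + 8080²) ≈ 10246, ∠D ≈ 127.94°
∠G = 160.25° − 127.94° = 32.31°

32.3°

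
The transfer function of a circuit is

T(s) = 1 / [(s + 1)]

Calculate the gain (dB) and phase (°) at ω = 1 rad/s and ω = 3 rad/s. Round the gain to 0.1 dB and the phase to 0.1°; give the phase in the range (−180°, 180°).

ω = 1: -3.0 dB, -45.0°; ω = 3: -10.0 dB, -71.6°

At ω = 1 rad/s:
pole (1 + j1·1) = 1 + j1 → |·| ≈ 1.4142, ∠ ≈ 45.00°
|T| = 1 · 1 / (1.4142) ≈ 0.70711
Gain = 20 log₁₀(0.70711) ≈ -3.01 dB
∠T = (0°) − (45.00°) = -45.00°

At ω = 3 rad/s:
pole (1 + j3·1) = 1 + j3 → |·| ≈ 3.1623, ∠ ≈ 71.57°
|T| = 1 · 1 / (3.1623) ≈ 0.31623
Gain = 20 log₁₀(0.31623) ≈ -10.00 dB
∠T = (0°) − (71.57°) = -71.57°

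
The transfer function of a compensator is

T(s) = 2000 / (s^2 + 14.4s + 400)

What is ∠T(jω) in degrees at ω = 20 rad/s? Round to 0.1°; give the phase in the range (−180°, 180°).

At s = jω = j20:
quadratic: (j20)² + 14.4·j20 + 400 = 0 + j288 → |·| ≈ 288, ∠ ≈ 90.00°
∠T = 0.00° − 90.00° = -90.00°

-90.0°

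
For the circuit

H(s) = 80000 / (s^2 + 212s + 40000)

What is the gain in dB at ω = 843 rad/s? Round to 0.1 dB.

-18.8 dB

At s = jω = j843:
quadratic: (j843)² + 212·j843 + 40000 = -670649 + j178716 → |·| ≈ 6.9405e+05, ∠ ≈ 165.08°
|H| = 80000 / 6.9405e+05 ≈ 0.11527
Gain = 20 log₁₀(0.11527) ≈ -18.77 dB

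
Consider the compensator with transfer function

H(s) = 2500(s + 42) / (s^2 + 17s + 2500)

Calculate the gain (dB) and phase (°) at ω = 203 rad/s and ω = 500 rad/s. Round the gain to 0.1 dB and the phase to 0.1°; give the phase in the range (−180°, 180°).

At s = jω = j203:
zero (s+42): 42 + j203 → |·| = √(42²+203²) = √42973 ≈ 207.3, ∠ = arctan(203/42) ≈ 78.31°
quadratic: (j203)² + 17·j203 + 2500 = -38709 + j3451 → |·| ≈ 38863, ∠ ≈ 174.91°
|H| = 2500 · 207.3 / 38863 ≈ 13.335
Gain = 20 log₁₀(13.335) ≈ 22.50 dB
∠H = 78.31° − 174.91° = -96.60°

At s = jω = j500:
zero (s+42): 42 + j500 → |·| = √(42²+500²) = √251764 ≈ 501.76, ∠ = arctan(500/42) ≈ 85.20°
quadratic: (j500)² + 17·j500 + 2500 = -247500 + j8500 → |·| ≈ 2.4765e+05, ∠ ≈ 178.03°
|H| = 2500 · 501.76 / 2.4765e+05 ≈ 5.0652
Gain = 20 log₁₀(5.0652) ≈ 14.09 dB
∠H = 85.20° − 178.03° = -92.83°

ω = 203: 22.5 dB, -96.6°; ω = 500: 14.1 dB, -92.8°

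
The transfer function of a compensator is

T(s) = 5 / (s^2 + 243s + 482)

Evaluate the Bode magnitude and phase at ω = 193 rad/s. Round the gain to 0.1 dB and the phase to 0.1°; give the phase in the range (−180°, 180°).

Substitute s = j193:
Numerator: 5 = 5 + j0
Denominator: (j193)^2 + 243(j193) + 482 = -36767 + j46899
|N| = √(5² + 0²) ≈ 5, ∠N ≈ 0.00°
|D| = √(36767² + 46899²) ≈ 59593, ∠D ≈ 128.10°
|T| = 5 / 59593 ≈ 8.3902e-05
Gain = 20 log₁₀(8.3902e-05) ≈ -81.52 dB
∠T = 0.00° − 128.10° = -128.10°

-81.5 dB, -128.1°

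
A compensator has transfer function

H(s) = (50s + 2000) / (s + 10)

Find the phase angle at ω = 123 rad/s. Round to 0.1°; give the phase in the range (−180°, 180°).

Substitute s = j123:
Numerator: 50(j123) + 2000 = 2000 + j6150
Denominator: (j123) + 10 = 10 + j123
|N| = √(2000² + 6150²) ≈ 6467, ∠N ≈ 71.99°
|D| = √(10² + 123²) ≈ 123.41, ∠D ≈ 85.35°
∠H = 71.99° − 85.35° = -13.36°

-13.4°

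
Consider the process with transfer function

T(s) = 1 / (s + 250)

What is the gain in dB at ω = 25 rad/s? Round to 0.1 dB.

At s = jω = j25:
pole (s+250): 250 + j25 → |·| = √(250²+25²) = √63125 ≈ 251.25, ∠ = arctan(25/250) ≈ 5.71°
|T| = 1 / 251.25 ≈ 0.0039801
Gain = 20 log₁₀(0.0039801) ≈ -48.00 dB

-48.0 dB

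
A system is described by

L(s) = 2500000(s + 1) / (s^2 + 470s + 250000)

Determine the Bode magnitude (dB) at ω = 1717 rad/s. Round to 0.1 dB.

At s = jω = j1717:
zero (s+1): 1 + j1717 → |·| = √(1²+1717²) = √2948090 ≈ 1717, ∠ = arctan(1717/1) ≈ 89.97°
quadratic: (j1717)² + 470·j1717 + 250000 = -2698089 + j806990 → |·| ≈ 2.8162e+06, ∠ ≈ 163.35°
|L| = 2500000 · 1717 / 2.8162e+06 ≈ 1524.2
Gain = 20 log₁₀(1524.2) ≈ 63.66 dB

63.7 dB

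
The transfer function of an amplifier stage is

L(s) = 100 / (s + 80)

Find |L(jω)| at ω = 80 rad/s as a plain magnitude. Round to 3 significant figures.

Substitute s = j80:
Numerator: 100 = 100 + j0
Denominator: (j80) + 80 = 80 + j80
|N| = √(100² + 0²) ≈ 100, ∠N ≈ 0.00°
|D| = √(80² + 80²) ≈ 113.14, ∠D ≈ 45.00°
|L| = 100 / 113.14 ≈ 0.88386

0.884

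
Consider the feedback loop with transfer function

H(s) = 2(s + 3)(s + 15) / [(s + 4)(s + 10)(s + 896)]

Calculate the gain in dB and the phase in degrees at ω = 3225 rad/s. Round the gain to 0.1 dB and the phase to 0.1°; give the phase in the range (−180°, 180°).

-64.5 dB, -74.5°

At s = jω = j3225:
zero (s+3): 3 + j3225 → |·| = √(3²+3225²) = √10400634 ≈ 3225, ∠ = arctan(3225/3) ≈ 89.95°
zero (s+15): 15 + j3225 → |·| = √(15²+3225²) = √10400850 ≈ 3225, ∠ = arctan(3225/15) ≈ 89.73°
pole (s+4): 4 + j3225 → |·| = √(4²+3225²) = √10400641 ≈ 3225, ∠ = arctan(3225/4) ≈ 89.93°
pole (s+10): 10 + j3225 → |·| = √(10²+3225²) = √10400725 ≈ 3225, ∠ = arctan(3225/10) ≈ 89.82°
pole (s+896): 896 + j3225 → |·| = √(896²+3225²) = √11203441 ≈ 3347.2, ∠ = arctan(3225/896) ≈ 74.47°
|H| = 2 · 1.0401e+07 / 3.4813e+10 ≈ 0.00059754
Gain = 20 log₁₀(0.00059754) ≈ -64.47 dB
∠H = 179.68° − 254.22° = -74.54°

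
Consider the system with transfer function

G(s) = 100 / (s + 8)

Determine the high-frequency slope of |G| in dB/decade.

-20 dB/decade

Each pole contributes −20 dB/decade at high frequency; each zero contributes +20 dB/decade.
Net: 0 zero(s) − 1 pole(s) → -20 dB/decade.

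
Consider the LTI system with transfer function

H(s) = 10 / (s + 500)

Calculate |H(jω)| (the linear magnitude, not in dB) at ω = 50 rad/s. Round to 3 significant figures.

0.0199

At s = jω = j50:
pole (s+500): 500 + j50 → |·| = √(500²+50²) = √252500 ≈ 502.49, ∠ = arctan(50/500) ≈ 5.71°
|H| = 10 / 502.49 ≈ 0.019901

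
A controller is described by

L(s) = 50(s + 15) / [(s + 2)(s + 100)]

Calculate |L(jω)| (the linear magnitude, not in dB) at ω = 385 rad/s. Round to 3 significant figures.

At s = jω = j385:
zero (s+15): 15 + j385 → |·| = √(15²+385²) = √148450 ≈ 385.29, ∠ = arctan(385/15) ≈ 87.77°
pole (s+2): 2 + j385 → |·| = √(2²+385²) = √148229 ≈ 385.01, ∠ = arctan(385/2) ≈ 89.70°
pole (s+100): 100 + j385 → |·| = √(100²+385²) = √158225 ≈ 397.78, ∠ = arctan(385/100) ≈ 75.44°
|L| = 50 · 385.29 / 1.5315e+05 ≈ 0.12579

0.126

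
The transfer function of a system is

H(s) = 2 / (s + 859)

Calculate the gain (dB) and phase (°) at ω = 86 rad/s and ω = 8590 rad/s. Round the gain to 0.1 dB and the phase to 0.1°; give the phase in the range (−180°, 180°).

Substitute s = j86:
Numerator: 2 = 2 + j0
Denominator: (j86) + 859 = 859 + j86
|N| = √(2² + 0²) ≈ 2, ∠N ≈ 0.00°
|D| = √(859² + 86²) ≈ 863.29, ∠D ≈ 5.72°
|H| = 2 / 863.29 ≈ 0.0023167
Gain = 20 log₁₀(0.0023167) ≈ -52.70 dB
∠H = 0.00° − 5.72° = -5.72°

Substitute s = j8590:
Numerator: 2 = 2 + j0
Denominator: (j8590) + 859 = 859 + j8590
|N| = √(2² + 0²) ≈ 2, ∠N ≈ 0.00°
|D| = √(859² + 8590²) ≈ 8632.8, ∠D ≈ 84.29°
|H| = 2 / 8632.8 ≈ 0.00023167
Gain = 20 log₁₀(0.00023167) ≈ -72.70 dB
∠H = 0.00° − 84.29° = -84.29°

ω = 86: -52.7 dB, -5.7°; ω = 8590: -72.7 dB, -84.3°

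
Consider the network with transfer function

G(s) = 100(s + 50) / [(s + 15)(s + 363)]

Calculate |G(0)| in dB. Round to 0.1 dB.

-0.7 dB

G(0) = 100·50 / (15·363) ≈ 0.91827
20 log₁₀(0.91827) ≈ -0.74 dB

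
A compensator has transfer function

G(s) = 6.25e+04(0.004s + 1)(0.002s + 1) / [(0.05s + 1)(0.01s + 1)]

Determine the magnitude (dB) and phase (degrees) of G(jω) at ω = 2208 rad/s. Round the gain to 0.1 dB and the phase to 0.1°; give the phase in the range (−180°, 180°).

At ω = 2208 rad/s:
zero (1 + j2208·0.004) = 1 + j8.832 → |·| ≈ 8.8884, ∠ ≈ 83.54°
zero (1 + j2208·0.002) = 1 + j4.416 → |·| ≈ 4.5278, ∠ ≈ 77.24°
pole (1 + j2208·0.05) = 1 + j110.4 → |·| ≈ 110.4, ∠ ≈ 89.48°
pole (1 + j2208·0.01) = 1 + j22.08 → |·| ≈ 22.103, ∠ ≈ 87.41°
|G| = 6.25e+04 · 8.8884 · 4.5278 / (110.4 · 22.103) ≈ 1030.8
Gain = 20 log₁₀(1030.8) ≈ 60.26 dB
∠G = (83.54° + 77.24°) − (89.48° + 87.41°) = -16.11°

60.3 dB, -16.1°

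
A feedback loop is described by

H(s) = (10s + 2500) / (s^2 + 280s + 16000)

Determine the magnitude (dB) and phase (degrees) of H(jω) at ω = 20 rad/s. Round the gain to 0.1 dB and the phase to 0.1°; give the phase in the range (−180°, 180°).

Substitute s = j20:
Numerator: 10(j20) + 2500 = 2500 + j200
Denominator: (j20)^2 + 280(j20) + 16000 = 15600 + j5600
|N| = √(2500² + 200²) ≈ 2508, ∠N ≈ 4.57°
|D| = √(15600² + 5600²) ≈ 16575, ∠D ≈ 19.75°
|H| = 2508 / 16575 ≈ 0.15131
Gain = 20 log₁₀(0.15131) ≈ -16.40 dB
∠H = 4.57° − 19.75° = -15.18°

-16.4 dB, -15.2°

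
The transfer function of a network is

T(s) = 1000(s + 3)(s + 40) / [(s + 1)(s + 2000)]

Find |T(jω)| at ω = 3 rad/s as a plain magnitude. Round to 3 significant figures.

At s = jω = j3:
zero (s+3): 3 + j3 → |·| = √(3²+3²) = √18 ≈ 4.2426, ∠ = arctan(3/3) ≈ 45.00°
zero (s+40): 40 + j3 → |·| = √(40²+3²) = √1609 ≈ 40.112, ∠ = arctan(3/40) ≈ 4.29°
pole (s+1): 1 + j3 → |·| = √(1²+3²) = √10 ≈ 3.1623, ∠ = arctan(3/1) ≈ 71.57°
pole (s+2000): 2000 + j3 → |·| = √(2000²+3²) = √4000009 ≈ 2000, ∠ = arctan(3/2000) ≈ 0.09°
|T| = 1000 · 170.18 / 6324.6 ≈ 26.908

26.9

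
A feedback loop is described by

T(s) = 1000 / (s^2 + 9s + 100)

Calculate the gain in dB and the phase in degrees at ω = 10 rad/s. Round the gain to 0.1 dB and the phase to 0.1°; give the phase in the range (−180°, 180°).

At s = jω = j10:
quadratic: (j10)² + 9·j10 + 100 = 0 + j90 → |·| ≈ 90, ∠ ≈ 90.00°
|T| = 1000 / 90 ≈ 11.111
Gain = 20 log₁₀(11.111) ≈ 20.92 dB
∠T = 0.00° − 90.00° = -90.00°

20.9 dB, -90.0°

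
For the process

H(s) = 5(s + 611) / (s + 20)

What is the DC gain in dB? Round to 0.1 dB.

43.7 dB

H(0) = 5·611 / (20) = 152.75
20 log₁₀(152.75) ≈ 43.68 dB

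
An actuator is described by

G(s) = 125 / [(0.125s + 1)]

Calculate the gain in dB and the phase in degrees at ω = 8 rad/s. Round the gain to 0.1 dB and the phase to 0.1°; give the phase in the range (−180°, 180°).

38.9 dB, -45.0°

At ω = 8 rad/s:
pole (1 + j8·0.125) = 1 + j1 → |·| ≈ 1.4142, ∠ ≈ 45.00°
|G| = 125 · 1 / (1.4142) ≈ 88.389
Gain = 20 log₁₀(88.389) ≈ 38.93 dB
∠G = (0°) − (45.00°) = -45.00°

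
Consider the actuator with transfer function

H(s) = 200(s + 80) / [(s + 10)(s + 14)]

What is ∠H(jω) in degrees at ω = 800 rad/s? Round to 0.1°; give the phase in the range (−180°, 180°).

-94.0°

At s = jω = j800:
zero (s+80): 80 + j800 → |·| = √(80²+800²) = √646400 ≈ 803.99, ∠ = arctan(800/80) ≈ 84.29°
pole (s+10): 10 + j800 → |·| = √(10²+800²) = √640100 ≈ 800.06, ∠ = arctan(800/10) ≈ 89.28°
pole (s+14): 14 + j800 → |·| = √(14²+800²) = √640196 ≈ 800.12, ∠ = arctan(800/14) ≈ 89.00°
∠H = 84.29° − 178.28° = -93.99°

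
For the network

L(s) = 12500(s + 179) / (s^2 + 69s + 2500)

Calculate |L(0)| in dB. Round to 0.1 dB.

59.0 dB

L(0) = 12500·179 / 2500 = 895
20 log₁₀(895) ≈ 59.04 dB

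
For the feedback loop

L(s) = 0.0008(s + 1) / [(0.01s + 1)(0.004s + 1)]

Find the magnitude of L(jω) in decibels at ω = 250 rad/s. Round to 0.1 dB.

At ω = 250 rad/s:
zero (1 + j250·1) = 1 + j250 → |·| ≈ 250, ∠ ≈ 89.77°
pole (1 + j250·0.01) = 1 + j2.5 → |·| ≈ 2.6926, ∠ ≈ 68.20°
pole (1 + j250·0.004) = 1 + j1 → |·| ≈ 1.4142, ∠ ≈ 45.00°
|L| = 0.0008 · 250 / (2.6926 · 1.4142) ≈ 0.052523
Gain = 20 log₁₀(0.052523) ≈ -25.59 dB

-25.6 dB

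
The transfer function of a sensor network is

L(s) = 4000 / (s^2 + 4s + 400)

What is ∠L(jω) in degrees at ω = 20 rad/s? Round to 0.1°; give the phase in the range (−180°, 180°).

At s = jω = j20:
quadratic: (j20)² + 4·j20 + 400 = 0 + j80 → |·| ≈ 80, ∠ ≈ 90.00°
∠L = 0.00° − 90.00° = -90.00°

-90.0°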